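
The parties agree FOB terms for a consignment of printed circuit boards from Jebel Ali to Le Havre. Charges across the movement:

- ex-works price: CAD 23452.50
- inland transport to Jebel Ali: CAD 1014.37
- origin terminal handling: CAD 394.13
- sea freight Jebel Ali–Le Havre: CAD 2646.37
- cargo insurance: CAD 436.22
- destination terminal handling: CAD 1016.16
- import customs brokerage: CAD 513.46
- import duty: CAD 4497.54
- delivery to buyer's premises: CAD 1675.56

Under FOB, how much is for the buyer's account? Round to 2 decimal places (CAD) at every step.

FOB: the seller bears costs until goods are on board at the origin port; the buyer bears freight, insurance and all costs thereafter.
Seller's account: goods 23452.50 + inland to port 1014.37 + origin terminal 394.13 = 24861.00
Buyer's account: freight 2646.37 + insurance 436.22 + destination terminal 1016.16 + brokerage 513.46 + duty 4497.54 + delivery 1675.56 = 10785.31

Buyer's account: CAD 10785.31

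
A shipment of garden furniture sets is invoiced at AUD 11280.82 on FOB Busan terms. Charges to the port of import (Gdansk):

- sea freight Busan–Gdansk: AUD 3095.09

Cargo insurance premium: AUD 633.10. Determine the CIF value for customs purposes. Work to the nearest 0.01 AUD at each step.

CIF value: AUD 15009.01

CIF = FOB price + freight + insurance
CIF = 11280.82 + 3095.09 + 633.10 = 15009.01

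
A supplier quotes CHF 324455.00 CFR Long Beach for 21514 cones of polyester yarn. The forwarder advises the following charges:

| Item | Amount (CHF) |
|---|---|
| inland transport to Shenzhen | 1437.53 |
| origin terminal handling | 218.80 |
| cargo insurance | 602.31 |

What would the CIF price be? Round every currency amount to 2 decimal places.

Not relevant to the conversion: origin terminal, inland to port — on the seller under both CFR and CIF; already in the CFR price and stays in the CIF price.
From CFR to CIF, the seller additionally bears: insurance.
CIF price = 324455.00 + 602.31 = 325057.31

CIF price: CHF 325057.31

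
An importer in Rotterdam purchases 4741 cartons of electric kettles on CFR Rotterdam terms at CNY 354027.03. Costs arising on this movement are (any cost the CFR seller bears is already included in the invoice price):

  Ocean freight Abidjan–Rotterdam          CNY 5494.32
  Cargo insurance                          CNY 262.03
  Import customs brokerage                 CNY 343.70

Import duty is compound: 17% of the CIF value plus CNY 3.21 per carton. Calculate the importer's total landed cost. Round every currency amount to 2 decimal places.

Total landed cost: CNY 430080.51

CFR: the seller pays costs through ocean freight to the destination port, but not insurance.
Already in the invoice (seller's account under CFR): freight — exclude.
CIF value = CFR price + insurance = 354027.03 + 262.03 = 354289.06
Ad valorem component: 354289.06 × 17% = 60229.14
Specific component: 4741 × 3.21 = 15218.61
Import duty = 60229.14 + 15218.61 = 75447.75
Buyer bears: insurance 262.03 + brokerage 343.70 + duty 75447.75 = 76053.48
Landed cost = invoice 354027.03 + 76053.48 = 430080.51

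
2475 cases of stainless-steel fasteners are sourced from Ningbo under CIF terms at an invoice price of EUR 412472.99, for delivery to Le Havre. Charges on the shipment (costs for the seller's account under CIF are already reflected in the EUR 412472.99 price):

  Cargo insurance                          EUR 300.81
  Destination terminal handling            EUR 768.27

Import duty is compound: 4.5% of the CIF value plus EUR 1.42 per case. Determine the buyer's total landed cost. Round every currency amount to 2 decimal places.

Total landed cost: EUR 435317.04

CIF: the seller pays costs through ocean freight and marine insurance to the destination port.
Already in the invoice (seller's account under CIF): insurance — exclude.
The CIF price already equals the CIF value: 412472.99
Ad valorem component: 412472.99 × 4.5% = 18561.28
Specific component: 2475 × 1.42 = 3514.50
Import duty = 18561.28 + 3514.50 = 22075.78
Buyer bears: destination terminal 768.27 + duty 22075.78 = 22844.05
Landed cost = invoice 412472.99 + 22844.05 = 435317.04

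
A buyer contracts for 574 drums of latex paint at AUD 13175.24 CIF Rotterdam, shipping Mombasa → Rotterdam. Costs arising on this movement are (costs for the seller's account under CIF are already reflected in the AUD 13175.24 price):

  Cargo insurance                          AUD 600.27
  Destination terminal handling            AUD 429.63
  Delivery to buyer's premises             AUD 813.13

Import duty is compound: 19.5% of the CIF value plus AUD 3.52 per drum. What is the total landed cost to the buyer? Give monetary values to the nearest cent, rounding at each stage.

CIF: the seller pays costs through ocean freight and marine insurance to the destination port.
Already in the invoice (seller's account under CIF): insurance — exclude.
The CIF price already equals the CIF value: 13175.24
Ad valorem component: 13175.24 × 19.5% = 2569.17
Specific component: 574 × 3.52 = 2020.48
Import duty = 2569.17 + 2020.48 = 4589.65
Buyer bears: destination terminal 429.63 + delivery 813.13 + duty 4589.65 = 5832.41
Landed cost = invoice 13175.24 + 5832.41 = 19007.65

Total landed cost: AUD 19007.65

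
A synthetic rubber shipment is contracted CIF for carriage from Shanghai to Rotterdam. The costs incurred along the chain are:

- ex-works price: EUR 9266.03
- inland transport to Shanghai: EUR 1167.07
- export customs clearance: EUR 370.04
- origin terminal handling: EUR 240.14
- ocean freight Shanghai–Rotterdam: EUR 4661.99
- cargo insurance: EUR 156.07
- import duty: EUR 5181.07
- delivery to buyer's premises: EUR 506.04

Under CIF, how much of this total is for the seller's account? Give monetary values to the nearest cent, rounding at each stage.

Seller's account: EUR 15861.34

CIF: the seller pays costs through ocean freight and marine insurance to the destination port.
Seller's account: goods 9266.03 + inland to port 1167.07 + export clearance 370.04 + origin terminal 240.14 + freight 4661.99 + insurance 156.07 = 15861.34
Buyer's account: duty 5181.07 + delivery 506.04 = 5687.11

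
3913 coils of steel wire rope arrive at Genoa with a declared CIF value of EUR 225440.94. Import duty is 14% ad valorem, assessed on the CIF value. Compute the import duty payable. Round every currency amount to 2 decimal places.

Import duty = 225440.94 × 14% = 31561.73

Import duty: EUR 31561.73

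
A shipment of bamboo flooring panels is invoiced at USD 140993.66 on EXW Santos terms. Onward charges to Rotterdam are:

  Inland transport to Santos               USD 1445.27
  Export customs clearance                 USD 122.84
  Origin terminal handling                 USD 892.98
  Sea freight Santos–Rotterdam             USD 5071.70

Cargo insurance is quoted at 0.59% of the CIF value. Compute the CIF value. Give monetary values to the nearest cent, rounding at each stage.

CIF value: USD 149407.96

Let C be the CIF value. C = EXW price + pre-shipment costs + freight + 0.59% × C
C − 0.59% × C = 140993.66 + 1445.27 + 122.84 + 892.98 + 5071.70
0.9941 × C = 148526.45
C = 148526.45 / 0.9941 = 149407.96
Insurance premium = 0.59% × 149407.96 = 881.51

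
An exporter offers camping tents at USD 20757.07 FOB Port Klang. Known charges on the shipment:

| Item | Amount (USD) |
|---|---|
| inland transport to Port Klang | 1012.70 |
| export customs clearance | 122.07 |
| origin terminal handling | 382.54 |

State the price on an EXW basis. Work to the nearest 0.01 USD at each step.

From FOB to EXW, the seller no longer bears: inland to port, export clearance, origin terminal.
EXW price = 20757.07 − 1012.70 − 122.07 − 382.54 = 19239.76

EXW price: USD 19239.76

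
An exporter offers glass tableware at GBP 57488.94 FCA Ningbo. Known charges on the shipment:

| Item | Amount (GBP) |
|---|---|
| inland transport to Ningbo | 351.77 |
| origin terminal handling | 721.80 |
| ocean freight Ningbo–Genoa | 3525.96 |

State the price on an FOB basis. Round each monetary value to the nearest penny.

Not relevant to the conversion: inland to port — on the seller under both FCA and FOB; already in the FCA price and stays in the FOB price. freight — on the buyer under both terms; not part of either seller's price.
From FCA to FOB, the seller additionally bears: origin terminal.
FOB price = 57488.94 + 721.80 = 58210.74

FOB price: GBP 58210.74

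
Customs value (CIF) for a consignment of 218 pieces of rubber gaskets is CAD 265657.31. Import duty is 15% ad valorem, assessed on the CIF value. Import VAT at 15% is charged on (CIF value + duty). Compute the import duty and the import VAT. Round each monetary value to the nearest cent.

Import duty: CAD 39848.60; import VAT: CAD 45825.89

Import duty = 265657.31 × 15% = 39848.60
VAT base = CIF + duty = 265657.31 + 39848.60 = 305505.91
Import VAT = 305505.91 × 15% = 45825.89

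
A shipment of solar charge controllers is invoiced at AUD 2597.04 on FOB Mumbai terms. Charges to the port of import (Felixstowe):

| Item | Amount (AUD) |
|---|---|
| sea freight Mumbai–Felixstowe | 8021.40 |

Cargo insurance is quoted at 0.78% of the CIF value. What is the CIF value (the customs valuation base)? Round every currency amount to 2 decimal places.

CIF value: AUD 10701.91

Let C be the CIF value. C = FOB price + freight + 0.78% × C
C − 0.78% × C = 2597.04 + 8021.40
0.9922 × C = 10618.44
C = 10618.44 / 0.9922 = 10701.91
Insurance premium = 0.78% × 10701.91 = 83.47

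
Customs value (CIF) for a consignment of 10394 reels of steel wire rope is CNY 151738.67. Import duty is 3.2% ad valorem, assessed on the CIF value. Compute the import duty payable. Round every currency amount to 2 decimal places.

Import duty: CNY 4855.64

Import duty = 151738.67 × 3.2% = 4855.64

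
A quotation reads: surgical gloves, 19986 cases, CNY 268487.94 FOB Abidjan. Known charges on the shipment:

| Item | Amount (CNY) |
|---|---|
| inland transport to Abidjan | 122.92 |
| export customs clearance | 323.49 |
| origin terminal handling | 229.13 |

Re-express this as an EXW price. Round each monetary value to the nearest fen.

EXW price: CNY 267812.40

From FOB to EXW, the seller no longer bears: inland to port, export clearance, origin terminal.
EXW price = 268487.94 − 122.92 − 323.49 − 229.13 = 267812.40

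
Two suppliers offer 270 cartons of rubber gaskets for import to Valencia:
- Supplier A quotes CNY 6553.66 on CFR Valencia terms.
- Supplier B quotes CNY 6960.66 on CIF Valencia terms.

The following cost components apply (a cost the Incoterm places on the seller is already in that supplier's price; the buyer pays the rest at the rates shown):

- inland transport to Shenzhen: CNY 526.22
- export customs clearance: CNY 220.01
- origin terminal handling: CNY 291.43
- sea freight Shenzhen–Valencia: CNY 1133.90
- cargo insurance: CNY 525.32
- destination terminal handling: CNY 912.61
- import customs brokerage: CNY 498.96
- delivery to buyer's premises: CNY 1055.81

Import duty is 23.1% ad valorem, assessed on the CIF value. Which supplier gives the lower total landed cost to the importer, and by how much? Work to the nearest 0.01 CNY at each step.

Supplier B is cheaper by CNY 145.65

Supplier A (CFR):
CIF value = CFR price + insurance = 6553.66 + 525.32 = 7078.98
Import duty = 7078.98 × 23.1% = 1635.24
Buyer bears (A): 525.32 + 912.61 + 498.96 + 1055.81 = 2992.70
Landed cost (A) = invoice 6553.66 + 2992.70 + duty 1635.24 = 11181.60
Supplier B (CIF):
The CIF price already equals the CIF value: 6960.66
Import duty = 6960.66 × 23.1% = 1607.91
Buyer bears (B): 912.61 + 498.96 + 1055.81 = 2467.38
Landed cost (B) = invoice 6960.66 + 2467.38 + duty 1607.91 = 11035.95
Difference = |11181.60 − 11035.95| = 145.65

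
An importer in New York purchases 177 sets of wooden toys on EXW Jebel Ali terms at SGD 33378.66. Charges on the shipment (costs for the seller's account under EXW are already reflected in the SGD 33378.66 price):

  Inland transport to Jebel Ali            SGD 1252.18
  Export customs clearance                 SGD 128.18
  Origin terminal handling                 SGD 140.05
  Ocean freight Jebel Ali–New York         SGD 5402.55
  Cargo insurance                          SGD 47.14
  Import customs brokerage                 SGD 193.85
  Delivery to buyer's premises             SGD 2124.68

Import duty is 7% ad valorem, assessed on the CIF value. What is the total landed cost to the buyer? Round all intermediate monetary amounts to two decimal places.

EXW: the seller makes goods available at their premises; the buyer bears all onward costs.
CIF value = EXW price + inland to port + export clearance + origin terminal + freight + insurance = 33378.66 + 1252.18 + 128.18 + 140.05 + 5402.55 + 47.14 = 40348.76
Import duty = 40348.76 × 7% = 2824.41
Buyer bears: inland to port 1252.18 + export clearance 128.18 + origin terminal 140.05 + freight 5402.55 + insurance 47.14 + brokerage 193.85 + delivery 2124.68 + duty 2824.41 = 12113.04
Landed cost = invoice 33378.66 + 12113.04 = 45491.70

Total landed cost: SGD 45491.70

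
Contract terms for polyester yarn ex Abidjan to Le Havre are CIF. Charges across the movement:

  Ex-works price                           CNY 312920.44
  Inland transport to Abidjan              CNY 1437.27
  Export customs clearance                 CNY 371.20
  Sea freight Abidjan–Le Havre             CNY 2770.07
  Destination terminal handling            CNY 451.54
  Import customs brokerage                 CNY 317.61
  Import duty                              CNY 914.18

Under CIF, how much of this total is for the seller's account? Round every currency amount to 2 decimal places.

Seller's account: CNY 317498.98

CIF: the seller pays costs through ocean freight and marine insurance to the destination port.
Seller's account: goods 312920.44 + inland to port 1437.27 + export clearance 371.20 + freight 2770.07 = 317498.98
Buyer's account: destination terminal 451.54 + brokerage 317.61 + duty 914.18 = 1683.33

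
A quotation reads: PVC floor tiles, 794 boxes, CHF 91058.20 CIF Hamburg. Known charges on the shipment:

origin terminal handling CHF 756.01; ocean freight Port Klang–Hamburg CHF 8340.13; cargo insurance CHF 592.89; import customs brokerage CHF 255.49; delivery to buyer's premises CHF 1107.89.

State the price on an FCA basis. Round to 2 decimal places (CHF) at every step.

Not relevant to the conversion: delivery, brokerage — on the buyer under both terms; not part of either seller's price.
From CIF to FCA, the seller no longer bears: origin terminal, freight, insurance.
FCA price = 91058.20 − 756.01 − 8340.13 − 592.89 = 81369.17

FCA price: CHF 81369.17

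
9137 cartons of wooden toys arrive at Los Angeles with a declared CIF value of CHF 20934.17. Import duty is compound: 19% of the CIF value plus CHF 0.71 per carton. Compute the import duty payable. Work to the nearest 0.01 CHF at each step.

Ad valorem component: 20934.17 × 19% = 3977.49
Specific component: 9137 × 0.71 = 6487.27
Import duty = 3977.49 + 6487.27 = 10464.76

Import duty: CHF 10464.76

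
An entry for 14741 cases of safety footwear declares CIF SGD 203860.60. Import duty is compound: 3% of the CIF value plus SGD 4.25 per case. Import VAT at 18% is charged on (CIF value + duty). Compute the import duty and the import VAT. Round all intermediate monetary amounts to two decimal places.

Ad valorem component: 203860.60 × 3% = 6115.82
Specific component: 14741 × 4.25 = 62649.25
Import duty = 6115.82 + 62649.25 = 68765.07
VAT base = CIF + duty = 203860.60 + 68765.07 = 272625.67
Import VAT = 272625.67 × 18% = 49072.62

Import duty: SGD 68765.07; import VAT: SGD 49072.62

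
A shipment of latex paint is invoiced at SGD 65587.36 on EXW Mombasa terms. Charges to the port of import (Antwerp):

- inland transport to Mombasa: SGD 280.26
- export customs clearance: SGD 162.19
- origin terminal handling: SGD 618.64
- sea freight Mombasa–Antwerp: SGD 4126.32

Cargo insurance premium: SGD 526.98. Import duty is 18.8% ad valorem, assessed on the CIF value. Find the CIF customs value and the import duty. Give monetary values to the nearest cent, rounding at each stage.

CIF value: SGD 71301.75; import duty: SGD 13404.73

CIF = EXW price + pre-shipment costs + freight + insurance
CIF = 65587.36 + 280.26 + 162.19 + 618.64 + 4126.32 + 526.98 = 71301.75
Import duty = 71301.75 × 18.8% = 13404.73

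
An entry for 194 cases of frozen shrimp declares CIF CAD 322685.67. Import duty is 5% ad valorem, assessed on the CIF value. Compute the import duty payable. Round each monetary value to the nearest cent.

Import duty = 322685.67 × 5% = 16134.28

Import duty: CAD 16134.28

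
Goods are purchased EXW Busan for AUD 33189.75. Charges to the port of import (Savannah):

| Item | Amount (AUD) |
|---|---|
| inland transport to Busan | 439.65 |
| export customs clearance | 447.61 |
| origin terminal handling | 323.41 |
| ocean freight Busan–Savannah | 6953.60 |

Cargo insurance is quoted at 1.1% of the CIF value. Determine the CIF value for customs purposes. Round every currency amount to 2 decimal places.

CIF value: AUD 41813.97

Let C be the CIF value. C = EXW price + pre-shipment costs + freight + 1.1% × C
C − 1.1% × C = 33189.75 + 439.65 + 447.61 + 323.41 + 6953.60
0.989 × C = 41354.02
C = 41354.02 / 0.989 = 41813.97
Insurance premium = 1.1% × 41813.97 = 459.95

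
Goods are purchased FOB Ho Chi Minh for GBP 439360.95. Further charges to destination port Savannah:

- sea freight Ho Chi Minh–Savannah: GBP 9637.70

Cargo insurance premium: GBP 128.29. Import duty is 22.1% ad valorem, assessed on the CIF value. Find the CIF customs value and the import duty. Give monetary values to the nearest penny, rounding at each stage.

CIF = FOB price + freight + insurance
CIF = 439360.95 + 9637.70 + 128.29 = 449126.94
Import duty = 449126.94 × 22.1% = 99257.05

CIF value: GBP 449126.94; import duty: GBP 99257.05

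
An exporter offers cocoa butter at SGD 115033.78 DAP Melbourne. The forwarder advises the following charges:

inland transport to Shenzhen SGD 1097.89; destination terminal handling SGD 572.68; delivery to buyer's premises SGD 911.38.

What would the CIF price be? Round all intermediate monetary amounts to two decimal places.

Not relevant to the conversion: inland to port — on the seller under both DAP and CIF; already in the DAP price and stays in the CIF price.
From DAP to CIF, the seller no longer bears: destination terminal, delivery.
CIF price = 115033.78 − 572.68 − 911.38 = 113549.72

CIF price: SGD 113549.72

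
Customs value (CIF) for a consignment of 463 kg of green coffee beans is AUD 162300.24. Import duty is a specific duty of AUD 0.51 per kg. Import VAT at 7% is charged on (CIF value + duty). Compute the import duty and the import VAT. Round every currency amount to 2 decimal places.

Import duty: AUD 236.13; import VAT: AUD 11377.55

Import duty = 463 × 0.51 = 236.13
VAT base = CIF + duty = 162300.24 + 236.13 = 162536.37
Import VAT = 162536.37 × 7% = 11377.55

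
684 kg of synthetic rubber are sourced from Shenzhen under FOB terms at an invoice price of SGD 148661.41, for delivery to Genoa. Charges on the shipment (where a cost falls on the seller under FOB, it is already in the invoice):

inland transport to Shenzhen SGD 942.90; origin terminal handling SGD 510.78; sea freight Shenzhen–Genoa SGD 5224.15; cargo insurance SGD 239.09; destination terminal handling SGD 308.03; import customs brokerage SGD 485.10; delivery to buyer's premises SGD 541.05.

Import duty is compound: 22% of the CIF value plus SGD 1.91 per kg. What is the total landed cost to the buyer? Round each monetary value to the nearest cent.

FOB: the seller bears costs until goods are on board at the origin port; the buyer bears freight, insurance and all costs thereafter.
Already in the invoice (seller's account under FOB): inland to port, origin terminal — exclude.
CIF value = FOB price + freight + insurance = 148661.41 + 5224.15 + 239.09 = 154124.65
Ad valorem component: 154124.65 × 22% = 33907.42
Specific component: 684 × 1.91 = 1306.44
Import duty = 33907.42 + 1306.44 = 35213.86
Buyer bears: freight 5224.15 + insurance 239.09 + destination terminal 308.03 + brokerage 485.10 + delivery 541.05 + duty 35213.86 = 42011.28
Landed cost = invoice 148661.41 + 42011.28 = 190672.69

Total landed cost: SGD 190672.69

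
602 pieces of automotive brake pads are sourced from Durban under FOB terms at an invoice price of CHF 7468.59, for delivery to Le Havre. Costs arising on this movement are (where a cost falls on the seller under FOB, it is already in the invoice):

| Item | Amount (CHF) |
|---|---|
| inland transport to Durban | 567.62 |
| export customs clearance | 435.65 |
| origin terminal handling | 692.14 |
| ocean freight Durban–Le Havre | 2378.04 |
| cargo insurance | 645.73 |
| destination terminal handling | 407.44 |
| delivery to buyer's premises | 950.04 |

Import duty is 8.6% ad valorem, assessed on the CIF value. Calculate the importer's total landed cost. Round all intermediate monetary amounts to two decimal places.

Total landed cost: CHF 12752.18

FOB: the seller bears costs until goods are on board at the origin port; the buyer bears freight, insurance and all costs thereafter.
Already in the invoice (seller's account under FOB): inland to port, export clearance, origin terminal — exclude.
CIF value = FOB price + freight + insurance = 7468.59 + 2378.04 + 645.73 = 10492.36
Import duty = 10492.36 × 8.6% = 902.34
Buyer bears: freight 2378.04 + insurance 645.73 + destination terminal 407.44 + delivery 950.04 + duty 902.34 = 5283.59
Landed cost = invoice 7468.59 + 5283.59 = 12752.18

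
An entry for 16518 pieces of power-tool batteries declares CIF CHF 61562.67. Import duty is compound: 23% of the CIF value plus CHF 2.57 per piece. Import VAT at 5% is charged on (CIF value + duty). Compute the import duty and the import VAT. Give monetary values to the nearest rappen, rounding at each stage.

Ad valorem component: 61562.67 × 23% = 14159.41
Specific component: 16518 × 2.57 = 42451.26
Import duty = 14159.41 + 42451.26 = 56610.67
VAT base = CIF + duty = 61562.67 + 56610.67 = 118173.34
Import VAT = 118173.34 × 5% = 5908.67

Import duty: CHF 56610.67; import VAT: CHF 5908.67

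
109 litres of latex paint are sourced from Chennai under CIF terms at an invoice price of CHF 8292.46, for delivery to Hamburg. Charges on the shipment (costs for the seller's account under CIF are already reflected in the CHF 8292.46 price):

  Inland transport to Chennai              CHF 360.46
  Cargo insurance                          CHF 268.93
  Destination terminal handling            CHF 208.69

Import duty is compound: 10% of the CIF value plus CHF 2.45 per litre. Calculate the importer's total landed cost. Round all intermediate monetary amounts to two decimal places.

Total landed cost: CHF 9597.45

CIF: the seller pays costs through ocean freight and marine insurance to the destination port.
Already in the invoice (seller's account under CIF): inland to port, insurance — exclude.
The CIF price already equals the CIF value: 8292.46
Ad valorem component: 8292.46 × 10% = 829.25
Specific component: 109 × 2.45 = 267.05
Import duty = 829.25 + 267.05 = 1096.30
Buyer bears: destination terminal 208.69 + duty 1096.30 = 1304.99
Landed cost = invoice 8292.46 + 1304.99 = 9597.45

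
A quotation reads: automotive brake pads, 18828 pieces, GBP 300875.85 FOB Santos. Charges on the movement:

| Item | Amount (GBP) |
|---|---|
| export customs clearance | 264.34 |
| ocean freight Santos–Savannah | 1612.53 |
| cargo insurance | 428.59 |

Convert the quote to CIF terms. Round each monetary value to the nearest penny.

CIF price: GBP 302916.97

Not relevant to the conversion: export clearance — on the seller under both FOB and CIF; already in the FOB price and stays in the CIF price.
From FOB to CIF, the seller additionally bears: freight, insurance.
CIF price = 300875.85 + 1612.53 + 428.59 = 302916.97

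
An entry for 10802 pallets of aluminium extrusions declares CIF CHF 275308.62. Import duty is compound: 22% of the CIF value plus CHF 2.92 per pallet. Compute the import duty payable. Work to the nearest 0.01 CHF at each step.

Ad valorem component: 275308.62 × 22% = 60567.90
Specific component: 10802 × 2.92 = 31541.84
Import duty = 60567.90 + 31541.84 = 92109.74

Import duty: CHF 92109.74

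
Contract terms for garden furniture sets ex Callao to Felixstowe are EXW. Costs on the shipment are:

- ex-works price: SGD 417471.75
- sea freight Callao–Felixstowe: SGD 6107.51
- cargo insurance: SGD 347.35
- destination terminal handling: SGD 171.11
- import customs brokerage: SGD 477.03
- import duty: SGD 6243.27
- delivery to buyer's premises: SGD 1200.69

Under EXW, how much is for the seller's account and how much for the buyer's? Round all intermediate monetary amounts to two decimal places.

EXW: the seller makes goods available at their premises; the buyer bears all onward costs.
Seller's account: goods 417471.75 = 417471.75
Buyer's account: freight 6107.51 + insurance 347.35 + destination terminal 171.11 + brokerage 477.03 + duty 6243.27 + delivery 1200.69 = 14546.96

Seller: SGD 417471.75; buyer: SGD 14546.96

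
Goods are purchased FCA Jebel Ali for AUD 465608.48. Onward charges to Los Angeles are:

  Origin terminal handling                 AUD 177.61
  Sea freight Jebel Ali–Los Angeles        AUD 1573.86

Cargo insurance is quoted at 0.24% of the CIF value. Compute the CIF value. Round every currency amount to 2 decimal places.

Let C be the CIF value. C = FCA price + pre-shipment costs + freight + 0.24% × C
C − 0.24% × C = 465608.48 + 177.61 + 1573.86
0.9976 × C = 467359.95
C = 467359.95 / 0.9976 = 468484.31
Insurance premium = 0.24% × 468484.31 = 1124.36

CIF value: AUD 468484.31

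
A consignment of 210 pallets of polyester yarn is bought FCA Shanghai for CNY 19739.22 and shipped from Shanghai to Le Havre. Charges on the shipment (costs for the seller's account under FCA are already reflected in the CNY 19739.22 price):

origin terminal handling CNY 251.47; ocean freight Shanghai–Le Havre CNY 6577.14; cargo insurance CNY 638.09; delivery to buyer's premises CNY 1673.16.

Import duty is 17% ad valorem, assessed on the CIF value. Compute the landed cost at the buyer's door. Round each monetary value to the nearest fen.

Total landed cost: CNY 33504.09

FCA: the seller delivers export-cleared goods to the carrier; the buyer bears costs from that point.
CIF value = FCA price + origin terminal + freight + insurance = 19739.22 + 251.47 + 6577.14 + 638.09 = 27205.92
Import duty = 27205.92 × 17% = 4625.01
Buyer bears: origin terminal 251.47 + freight 6577.14 + insurance 638.09 + delivery 1673.16 + duty 4625.01 = 13764.87
Landed cost = invoice 19739.22 + 13764.87 = 33504.09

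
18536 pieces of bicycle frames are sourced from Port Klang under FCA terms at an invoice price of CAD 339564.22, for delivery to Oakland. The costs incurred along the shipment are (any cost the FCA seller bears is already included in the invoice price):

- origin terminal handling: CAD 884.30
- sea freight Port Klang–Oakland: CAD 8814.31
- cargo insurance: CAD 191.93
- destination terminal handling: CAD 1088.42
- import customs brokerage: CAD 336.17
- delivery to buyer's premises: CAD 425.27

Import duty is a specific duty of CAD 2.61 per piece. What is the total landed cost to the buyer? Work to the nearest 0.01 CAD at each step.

Total landed cost: CAD 399683.58

FCA: the seller delivers export-cleared goods to the carrier; the buyer bears costs from that point.
CIF value = FCA price + origin terminal + freight + insurance = 339564.22 + 884.30 + 8814.31 + 191.93 = 349454.76
Import duty = 18536 × 2.61 = 48378.96
Buyer bears: origin terminal 884.30 + freight 8814.31 + insurance 191.93 + destination terminal 1088.42 + brokerage 336.17 + delivery 425.27 + duty 48378.96 = 60119.36
Landed cost = invoice 339564.22 + 60119.36 = 399683.58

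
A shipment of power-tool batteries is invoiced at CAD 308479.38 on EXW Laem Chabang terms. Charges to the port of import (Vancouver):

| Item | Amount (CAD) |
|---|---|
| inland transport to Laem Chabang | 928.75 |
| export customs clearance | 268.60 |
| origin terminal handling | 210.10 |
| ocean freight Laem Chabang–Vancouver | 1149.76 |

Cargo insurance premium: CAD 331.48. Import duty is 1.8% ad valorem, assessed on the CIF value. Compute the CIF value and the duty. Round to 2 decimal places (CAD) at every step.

CIF = EXW price + pre-shipment costs + freight + insurance
CIF = 308479.38 + 928.75 + 268.60 + 210.10 + 1149.76 + 331.48 = 311368.07
Import duty = 311368.07 × 1.8% = 5604.63

CIF value: CAD 311368.07; import duty: CAD 5604.63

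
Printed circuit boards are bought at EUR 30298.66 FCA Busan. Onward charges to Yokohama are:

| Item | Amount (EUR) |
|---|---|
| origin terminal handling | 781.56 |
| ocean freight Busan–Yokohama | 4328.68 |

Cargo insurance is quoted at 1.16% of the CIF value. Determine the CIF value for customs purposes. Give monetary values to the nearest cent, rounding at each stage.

CIF value: EUR 35824.46

Let C be the CIF value. C = FCA price + pre-shipment costs + freight + 1.16% × C
C − 1.16% × C = 30298.66 + 781.56 + 4328.68
0.9884 × C = 35408.90
C = 35408.90 / 0.9884 = 35824.46
Insurance premium = 1.16% × 35824.46 = 415.56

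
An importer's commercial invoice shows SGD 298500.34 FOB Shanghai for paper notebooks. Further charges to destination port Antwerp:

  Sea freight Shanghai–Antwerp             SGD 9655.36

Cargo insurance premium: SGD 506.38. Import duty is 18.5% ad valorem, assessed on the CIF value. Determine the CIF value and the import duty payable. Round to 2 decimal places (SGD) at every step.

CIF = FOB price + freight + insurance
CIF = 298500.34 + 9655.36 + 506.38 = 308662.08
Import duty = 308662.08 × 18.5% = 57102.48

CIF value: SGD 308662.08; import duty: SGD 57102.48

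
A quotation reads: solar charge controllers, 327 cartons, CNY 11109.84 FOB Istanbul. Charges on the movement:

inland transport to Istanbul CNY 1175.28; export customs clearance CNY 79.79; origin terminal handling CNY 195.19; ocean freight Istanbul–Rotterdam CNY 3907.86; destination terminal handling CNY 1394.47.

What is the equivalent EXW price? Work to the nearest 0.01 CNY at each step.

Not relevant to the conversion: destination terminal, freight — on the buyer under both terms; not part of either seller's price.
From FOB to EXW, the seller no longer bears: inland to port, export clearance, origin terminal.
EXW price = 11109.84 − 1175.28 − 79.79 − 195.19 = 9659.58

EXW price: CNY 9659.58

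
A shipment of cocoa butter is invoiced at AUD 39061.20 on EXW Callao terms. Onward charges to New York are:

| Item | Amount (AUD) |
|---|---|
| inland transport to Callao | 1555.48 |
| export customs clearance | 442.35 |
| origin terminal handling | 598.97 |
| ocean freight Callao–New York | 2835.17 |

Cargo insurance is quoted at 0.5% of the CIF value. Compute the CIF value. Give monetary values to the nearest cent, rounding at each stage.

CIF value: AUD 44716.75

Let C be the CIF value. C = EXW price + pre-shipment costs + freight + 0.5% × C
C − 0.5% × C = 39061.20 + 1555.48 + 442.35 + 598.97 + 2835.17
0.995 × C = 44493.17
C = 44493.17 / 0.995 = 44716.75
Insurance premium = 0.5% × 44716.75 = 223.58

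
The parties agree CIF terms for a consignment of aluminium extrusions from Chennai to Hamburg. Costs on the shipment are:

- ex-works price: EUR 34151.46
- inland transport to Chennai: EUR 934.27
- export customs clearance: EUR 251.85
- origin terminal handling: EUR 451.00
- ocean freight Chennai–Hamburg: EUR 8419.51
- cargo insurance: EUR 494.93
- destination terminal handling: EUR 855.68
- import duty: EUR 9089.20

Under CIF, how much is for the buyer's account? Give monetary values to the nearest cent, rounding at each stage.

Buyer's account: EUR 9944.88

CIF: the seller pays costs through ocean freight and marine insurance to the destination port.
Seller's account: goods 34151.46 + inland to port 934.27 + export clearance 251.85 + origin terminal 451.00 + freight 8419.51 + insurance 494.93 = 44703.02
Buyer's account: destination terminal 855.68 + duty 9089.20 = 9944.88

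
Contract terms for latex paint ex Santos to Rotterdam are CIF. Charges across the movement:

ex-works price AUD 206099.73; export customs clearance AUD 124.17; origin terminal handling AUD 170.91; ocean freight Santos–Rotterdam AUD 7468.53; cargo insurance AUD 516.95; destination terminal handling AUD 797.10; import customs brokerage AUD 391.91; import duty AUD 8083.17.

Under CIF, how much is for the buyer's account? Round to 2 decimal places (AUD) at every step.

Buyer's account: AUD 9272.18

CIF: the seller pays costs through ocean freight and marine insurance to the destination port.
Seller's account: goods 206099.73 + export clearance 124.17 + origin terminal 170.91 + freight 7468.53 + insurance 516.95 = 214380.29
Buyer's account: destination terminal 797.10 + brokerage 391.91 + duty 8083.17 = 9272.18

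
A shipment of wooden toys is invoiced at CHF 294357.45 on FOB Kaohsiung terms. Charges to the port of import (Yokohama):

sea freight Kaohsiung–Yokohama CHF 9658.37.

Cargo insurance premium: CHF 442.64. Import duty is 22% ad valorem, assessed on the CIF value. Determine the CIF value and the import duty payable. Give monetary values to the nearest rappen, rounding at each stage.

CIF = FOB price + freight + insurance
CIF = 294357.45 + 9658.37 + 442.64 = 304458.46
Import duty = 304458.46 × 22% = 66980.86

CIF value: CHF 304458.46; import duty: CHF 66980.86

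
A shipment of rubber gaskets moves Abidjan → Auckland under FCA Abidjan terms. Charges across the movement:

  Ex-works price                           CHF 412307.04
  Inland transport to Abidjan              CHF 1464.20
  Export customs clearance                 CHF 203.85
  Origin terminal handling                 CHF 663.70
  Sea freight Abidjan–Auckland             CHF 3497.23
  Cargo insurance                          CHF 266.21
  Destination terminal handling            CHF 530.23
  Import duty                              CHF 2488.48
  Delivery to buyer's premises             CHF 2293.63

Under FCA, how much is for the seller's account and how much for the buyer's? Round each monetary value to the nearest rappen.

Seller: CHF 413975.09; buyer: CHF 9739.48

FCA: the seller delivers export-cleared goods to the carrier; the buyer bears costs from that point.
Seller's account: goods 412307.04 + inland to port 1464.20 + export clearance 203.85 = 413975.09
Buyer's account: origin terminal 663.70 + freight 3497.23 + insurance 266.21 + destination terminal 530.23 + duty 2488.48 + delivery 2293.63 = 9739.48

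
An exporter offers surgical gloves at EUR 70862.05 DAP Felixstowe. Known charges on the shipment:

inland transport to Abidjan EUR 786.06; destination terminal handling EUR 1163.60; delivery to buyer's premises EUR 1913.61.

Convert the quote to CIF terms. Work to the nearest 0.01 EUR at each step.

CIF price: EUR 67784.84

Not relevant to the conversion: inland to port — on the seller under both DAP and CIF; already in the DAP price and stays in the CIF price.
From DAP to CIF, the seller no longer bears: destination terminal, delivery.
CIF price = 70862.05 − 1163.60 − 1913.61 = 67784.84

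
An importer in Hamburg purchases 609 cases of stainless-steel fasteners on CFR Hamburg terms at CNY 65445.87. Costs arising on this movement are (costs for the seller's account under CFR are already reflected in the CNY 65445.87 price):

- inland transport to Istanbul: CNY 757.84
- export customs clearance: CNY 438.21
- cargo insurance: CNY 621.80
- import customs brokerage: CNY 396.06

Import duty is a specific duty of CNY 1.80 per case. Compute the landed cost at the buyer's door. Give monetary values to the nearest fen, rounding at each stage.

CFR: the seller pays costs through ocean freight to the destination port, but not insurance.
Already in the invoice (seller's account under CFR): inland to port, export clearance — exclude.
CIF value = CFR price + insurance = 65445.87 + 621.80 = 66067.67
Import duty = 609 × 1.80 = 1096.20
Buyer bears: insurance 621.80 + brokerage 396.06 + duty 1096.20 = 2114.06
Landed cost = invoice 65445.87 + 2114.06 = 67559.93

Total landed cost: CNY 67559.93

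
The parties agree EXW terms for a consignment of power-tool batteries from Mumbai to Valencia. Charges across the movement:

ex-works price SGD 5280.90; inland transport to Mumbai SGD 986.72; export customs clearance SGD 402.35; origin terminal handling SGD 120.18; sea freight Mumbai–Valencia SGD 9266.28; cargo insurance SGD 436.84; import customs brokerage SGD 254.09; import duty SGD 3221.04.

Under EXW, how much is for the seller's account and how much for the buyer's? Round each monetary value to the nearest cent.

EXW: the seller makes goods available at their premises; the buyer bears all onward costs.
Seller's account: goods 5280.90 = 5280.90
Buyer's account: inland to port 986.72 + export clearance 402.35 + origin terminal 120.18 + freight 9266.28 + insurance 436.84 + brokerage 254.09 + duty 3221.04 = 14687.50

Seller: SGD 5280.90; buyer: SGD 14687.50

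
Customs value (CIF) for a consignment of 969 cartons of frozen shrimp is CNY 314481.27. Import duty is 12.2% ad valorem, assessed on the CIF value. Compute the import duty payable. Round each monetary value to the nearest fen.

Import duty = 314481.27 × 12.2% = 38366.71

Import duty: CNY 38366.71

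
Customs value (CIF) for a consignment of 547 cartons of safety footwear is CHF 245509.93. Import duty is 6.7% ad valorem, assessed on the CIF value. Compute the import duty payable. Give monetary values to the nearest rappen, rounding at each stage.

Import duty = 245509.93 × 6.7% = 16449.17

Import duty: CHF 16449.17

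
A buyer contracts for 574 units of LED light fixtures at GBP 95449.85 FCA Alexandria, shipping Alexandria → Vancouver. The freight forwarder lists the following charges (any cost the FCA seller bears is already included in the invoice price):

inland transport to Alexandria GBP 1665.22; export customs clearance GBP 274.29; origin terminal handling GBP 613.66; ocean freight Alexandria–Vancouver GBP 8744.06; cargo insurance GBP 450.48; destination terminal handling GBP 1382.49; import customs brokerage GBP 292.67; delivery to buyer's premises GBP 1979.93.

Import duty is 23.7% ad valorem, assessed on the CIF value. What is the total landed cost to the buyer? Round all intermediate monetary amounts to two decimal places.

FCA: the seller delivers export-cleared goods to the carrier; the buyer bears costs from that point.
Already in the invoice (seller's account under FCA): inland to port, export clearance — exclude.
CIF value = FCA price + origin terminal + freight + insurance = 95449.85 + 613.66 + 8744.06 + 450.48 = 105258.05
Import duty = 105258.05 × 23.7% = 24946.16
Buyer bears: origin terminal 613.66 + freight 8744.06 + insurance 450.48 + destination terminal 1382.49 + brokerage 292.67 + delivery 1979.93 + duty 24946.16 = 38409.45
Landed cost = invoice 95449.85 + 38409.45 = 133859.30

Total landed cost: GBP 133859.30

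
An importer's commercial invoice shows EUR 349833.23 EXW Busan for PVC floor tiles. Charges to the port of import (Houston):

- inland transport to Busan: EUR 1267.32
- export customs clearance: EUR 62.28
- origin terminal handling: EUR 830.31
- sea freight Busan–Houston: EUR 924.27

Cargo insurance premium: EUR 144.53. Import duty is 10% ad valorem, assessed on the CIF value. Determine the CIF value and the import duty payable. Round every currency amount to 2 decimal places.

CIF = EXW price + pre-shipment costs + freight + insurance
CIF = 349833.23 + 1267.32 + 62.28 + 830.31 + 924.27 + 144.53 = 353061.94
Import duty = 353061.94 × 10% = 35306.19

CIF value: EUR 353061.94; import duty: EUR 35306.19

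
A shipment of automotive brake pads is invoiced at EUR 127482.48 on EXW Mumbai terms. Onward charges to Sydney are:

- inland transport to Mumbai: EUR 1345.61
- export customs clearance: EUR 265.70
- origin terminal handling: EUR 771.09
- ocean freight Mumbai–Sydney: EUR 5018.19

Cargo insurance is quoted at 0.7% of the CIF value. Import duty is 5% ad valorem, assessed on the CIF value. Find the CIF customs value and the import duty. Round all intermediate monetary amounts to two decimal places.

CIF value: EUR 135833.91; import duty: EUR 6791.70

Let C be the CIF value. C = EXW price + pre-shipment costs + freight + 0.7% × C
C − 0.7% × C = 127482.48 + 1345.61 + 265.70 + 771.09 + 5018.19
0.993 × C = 134883.07
C = 134883.07 / 0.993 = 135833.91
Insurance premium = 0.7% × 135833.91 = 950.84
Import duty = 135833.91 × 5% = 6791.70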